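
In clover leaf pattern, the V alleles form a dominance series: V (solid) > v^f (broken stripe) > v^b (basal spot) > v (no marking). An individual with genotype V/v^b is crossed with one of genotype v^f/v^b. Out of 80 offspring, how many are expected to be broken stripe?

Cross: V/v^b × v^f/v^b
Allele dominance: V > v^f > v^b > v
Offspring genotypes: 1 V/v^f, 1 V/v^b, 1 v^f/v^b, 1 v^b/v^b
Phenotype counts: 2 solid, 1 broken stripe, 1 basal spot
broken stripe: 1 out of 4 → fraction 1/4
Expected count = 1/4 × 80 = 20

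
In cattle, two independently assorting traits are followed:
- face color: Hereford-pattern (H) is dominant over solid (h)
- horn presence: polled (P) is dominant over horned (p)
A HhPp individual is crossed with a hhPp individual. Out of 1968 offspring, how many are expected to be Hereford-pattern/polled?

Dihybrid cross HhPp × hhPp — consider each gene separately:
face color: Hh × hh → 2 Hh, 2 hh → 2 H_ : 2 hh (out of 4)
horn presence: Pp × Pp → 1 PP, 2 Pp, 1 pp → 3 P_ : 1 pp (out of 4)
Combine (counts out of 4 × 4 = 16): Hereford-pattern/polled (H_P_) = 2×3 = 6; Hereford-pattern/horned (H_pp) = 2×1 = 2; solid/polled (hhP_) = 2×3 = 6; solid/horned (hhpp) = 2×1 = 2
Phenotype counts (out of 16): 6 Hereford-pattern/polled, 2 Hereford-pattern/horned, 6 solid/polled, 2 solid/horned
Hereford-pattern/polled: 6 out of 16 → fraction 3/8
Expected count = 3/8 × 1968 = 738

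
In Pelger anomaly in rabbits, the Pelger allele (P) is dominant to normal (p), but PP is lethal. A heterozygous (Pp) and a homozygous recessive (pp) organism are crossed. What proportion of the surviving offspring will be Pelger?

Cross: Pp × pp
Punnett square offspring (before lethality): 2 Pp, 2 pp
No PP offspring are produced in this cross.
Pelger: 2 out of 4
Probability: 2/4 = 1/2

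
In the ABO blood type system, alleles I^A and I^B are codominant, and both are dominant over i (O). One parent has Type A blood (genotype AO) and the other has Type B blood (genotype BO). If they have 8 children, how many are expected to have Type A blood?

Cross: AO × BO
Possible offspring genotypes: 1 AB, 1 AO, 1 BO, 1 OO
Blood type counts: 1 Type AB, 1 Type A, 1 Type B, 1 Type O
Probability of Type A: 1/4
Expected count = 1/4 × 8 = 2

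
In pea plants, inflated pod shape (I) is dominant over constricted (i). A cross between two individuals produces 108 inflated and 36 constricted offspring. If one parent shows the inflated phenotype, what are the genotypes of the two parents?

Observed offspring: 108 inflated, 36 constricted
The observed ratio simplifies to 3:1. Constricted (ii) offspring appear, so each parent must contribute one i allele. The parent stated to show inflated carries I, so it is Ii. The other parent is then either Ii or ii: Ii × ii would give a 1:1 split, whereas Ii × Ii gives 3:1 — matching the data. So both parents are heterozygous (Ii × Ii).
Parent genotypes: Ii × Ii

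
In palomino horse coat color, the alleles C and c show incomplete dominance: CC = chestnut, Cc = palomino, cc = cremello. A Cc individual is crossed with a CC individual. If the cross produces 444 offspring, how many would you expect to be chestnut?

Punnett square for Cc × CC:
Offspring genotypes: 2 CC, 2 Cc
Phenotype counts: 2 chestnut, 2 palomino
chestnut: 2 out of 4 → fraction 1/2
Expected count = 1/2 × 444 = 222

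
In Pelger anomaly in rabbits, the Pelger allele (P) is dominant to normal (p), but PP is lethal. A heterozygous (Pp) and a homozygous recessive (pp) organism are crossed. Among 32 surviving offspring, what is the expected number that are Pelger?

Cross: Pp × pp
Punnett square offspring (before lethality): 2 Pp, 2 pp
No PP offspring are produced in this cross.
Pelger: 2 out of 4 → fraction 1/2
Expected count = 1/2 × 32 = 16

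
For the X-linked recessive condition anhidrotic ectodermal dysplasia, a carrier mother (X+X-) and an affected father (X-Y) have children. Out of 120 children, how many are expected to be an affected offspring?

Cross: X+X- × X-Y
Offspring: 1 X+X-, 1 X+Y, 1 X-X-, 1 X-Y
Probability of an affected offspring: 2/4 = 1/2
Expected count = 1/2 × 120 = 60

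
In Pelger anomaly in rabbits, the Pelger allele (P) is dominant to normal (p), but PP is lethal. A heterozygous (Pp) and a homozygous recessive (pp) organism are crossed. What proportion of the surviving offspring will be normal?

Cross: Pp × pp
Punnett square offspring (before lethality): 2 Pp, 2 pp
No PP offspring are produced in this cross.
normal: 2 out of 4
Probability: 2/4 = 1/2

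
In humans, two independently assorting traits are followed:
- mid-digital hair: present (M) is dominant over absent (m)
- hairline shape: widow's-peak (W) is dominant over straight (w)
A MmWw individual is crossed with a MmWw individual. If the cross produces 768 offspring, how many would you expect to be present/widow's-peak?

Dihybrid cross MmWw × MmWw — consider each gene separately:
mid-digital hair: Mm × Mm → 1 MM, 2 Mm, 1 mm → 3 M_ : 1 mm (out of 4)
hairline shape: Ww × Ww → 1 WW, 2 Ww, 1 ww → 3 W_ : 1 ww (out of 4)
Combine (counts out of 4 × 4 = 16): present/widow's-peak (M_W_) = 3×3 = 9; present/straight (M_ww) = 3×1 = 3; absent/widow's-peak (mmW_) = 1×3 = 3; absent/straight (mmww) = 1×1 = 1
Phenotype counts (out of 16): 9 present/widow's-peak, 3 present/straight, 3 absent/widow's-peak, 1 absent/straight
present/widow's-peak: 9 out of 16 → fraction 9/16
Expected count = 9/16 × 768 = 432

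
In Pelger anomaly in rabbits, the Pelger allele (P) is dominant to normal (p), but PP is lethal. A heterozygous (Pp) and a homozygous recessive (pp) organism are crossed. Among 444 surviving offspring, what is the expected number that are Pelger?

Cross: Pp × pp
Punnett square offspring (before lethality): 2 Pp, 2 pp
No PP offspring are produced in this cross.
Pelger: 2 out of 4 → fraction 1/2
Expected count = 1/2 × 444 = 222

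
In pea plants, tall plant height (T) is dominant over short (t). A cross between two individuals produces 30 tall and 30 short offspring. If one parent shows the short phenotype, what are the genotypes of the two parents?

Observed offspring: 30 tall, 30 short
The observed ratio simplifies to 1:1. One parent shows short, so its genotype must be tt. A 1:1 offspring split requires the other parent to be heterozygous (Tt).
Parent genotypes: tt × Tt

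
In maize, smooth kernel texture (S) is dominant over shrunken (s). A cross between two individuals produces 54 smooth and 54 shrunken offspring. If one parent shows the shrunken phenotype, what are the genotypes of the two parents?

Observed offspring: 54 smooth, 54 shrunken
The observed ratio simplifies to 1:1. One parent shows shrunken, so its genotype must be ss. A 1:1 offspring split requires the other parent to be heterozygous (Ss).
Parent genotypes: ss × Ss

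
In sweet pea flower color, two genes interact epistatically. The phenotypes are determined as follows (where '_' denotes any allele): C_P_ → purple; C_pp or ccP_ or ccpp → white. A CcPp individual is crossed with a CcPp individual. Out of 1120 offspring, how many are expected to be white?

Cross: CcPp × CcPp — consider each gene separately:
C gene: Cc × Cc → 1 CC, 2 Cc, 1 cc → 3 C_ : 1 cc (out of 4)
P gene: Pp × Pp → 1 PP, 2 Pp, 1 pp → 3 P_ : 1 pp (out of 4)
Genotype classes (out of 4 × 4 = 16): C_P_ = 3×3 = 9; C_pp = 3×1 = 3; ccP_ = 1×3 = 3; ccpp = 1×1 = 1
Apply the phenotype rules: C_P_ (9) → purple; C_pp (3) + ccP_ (3) + ccpp (1) → white
Phenotype counts (out of 16): 9 purple, 7 white
white: 7 out of 16 → fraction 7/16
Expected count = 7/16 × 1120 = 490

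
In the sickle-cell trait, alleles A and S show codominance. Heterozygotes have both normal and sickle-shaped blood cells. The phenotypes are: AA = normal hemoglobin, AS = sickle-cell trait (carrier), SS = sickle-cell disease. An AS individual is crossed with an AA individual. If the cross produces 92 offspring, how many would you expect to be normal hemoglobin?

Punnett square for AS × AA:
Offspring genotypes: 2 AA, 2 AS
Phenotype counts: 2 normal hemoglobin, 2 sickle-cell trait (carrier)
normal hemoglobin: 2 out of 4 → fraction 1/2
Expected count = 1/2 × 92 = 46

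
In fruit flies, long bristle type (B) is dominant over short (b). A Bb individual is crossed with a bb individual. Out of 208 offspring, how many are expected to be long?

Punnett square for Bb × bb:
Offspring genotypes: 2 Bb, 2 bb
long: 2, short: 2
long: 2 out of 4 → fraction 1/2
Expected count = 1/2 × 208 = 104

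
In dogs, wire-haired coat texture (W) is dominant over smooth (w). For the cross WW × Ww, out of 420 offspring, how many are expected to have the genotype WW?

Punnett square for WW × Ww:
Offspring genotypes: 2 WW, 2 Ww
Total offspring: 4
Count with target: 2
Probability: 2/4 = 1/2
Expected count = 1/2 × 420 = 210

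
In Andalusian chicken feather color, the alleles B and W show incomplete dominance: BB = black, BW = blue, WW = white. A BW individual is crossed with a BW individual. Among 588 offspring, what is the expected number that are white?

Punnett square for BW × BW:
Offspring genotypes: 1 BB, 2 BW, 1 WW
Phenotype counts: 1 black, 2 blue, 1 white
white: 1 out of 4 → fraction 1/4
Expected count = 1/4 × 588 = 147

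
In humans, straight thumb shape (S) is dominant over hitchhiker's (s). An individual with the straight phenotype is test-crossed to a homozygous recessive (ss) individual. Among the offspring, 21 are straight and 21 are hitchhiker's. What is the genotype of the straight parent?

Test cross: ? × ss
Offspring: 21 straight, 21 hitchhiker's — approximately 1:1.
A 1:1 ratio in a test cross indicates the unknown parent is heterozygous (Ss).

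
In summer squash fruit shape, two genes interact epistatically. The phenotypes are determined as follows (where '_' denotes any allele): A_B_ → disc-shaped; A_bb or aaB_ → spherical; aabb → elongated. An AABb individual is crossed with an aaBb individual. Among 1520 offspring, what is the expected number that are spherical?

Cross: AABb × aaBb — consider each gene separately:
A gene: AA × aa → 4 Aa → 4 A_ (out of 4)
B gene: Bb × Bb → 1 BB, 2 Bb, 1 bb → 3 B_ : 1 bb (out of 4)
Genotype classes (out of 4 × 4 = 16): A_B_ = 4×3 = 12; A_bb = 4×1 = 4
Apply the phenotype rules: A_B_ (12) → disc-shaped; A_bb (4) → spherical
Phenotype counts (out of 16): 12 disc-shaped, 4 spherical
spherical: 4 out of 16 → fraction 1/4
Expected count = 1/4 × 1520 = 380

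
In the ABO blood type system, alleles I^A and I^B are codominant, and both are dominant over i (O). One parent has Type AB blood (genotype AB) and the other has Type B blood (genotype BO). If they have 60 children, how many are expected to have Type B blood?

Cross: AB × BO
Possible offspring genotypes: 1 AB, 1 AO, 1 BB, 1 BO
Blood type counts: 1 Type AB, 1 Type A, 2 Type B
Probability of Type B: 2/4 = 1/2
Expected count = 1/2 × 60 = 30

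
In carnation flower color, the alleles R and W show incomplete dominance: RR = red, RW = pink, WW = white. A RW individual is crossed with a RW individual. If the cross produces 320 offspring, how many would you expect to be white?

Punnett square for RW × RW:
Offspring genotypes: 1 RR, 2 RW, 1 WW
Phenotype counts: 1 red, 2 pink, 1 white
white: 1 out of 4 → fraction 1/4
Expected count = 1/4 × 320 = 80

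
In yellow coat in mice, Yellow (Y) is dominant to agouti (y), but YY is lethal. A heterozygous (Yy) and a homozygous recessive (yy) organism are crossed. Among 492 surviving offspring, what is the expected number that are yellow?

Cross: Yy × yy
Punnett square offspring (before lethality): 2 Yy, 2 yy
No YY offspring are produced in this cross.
yellow: 2 out of 4 → fraction 1/2
Expected count = 1/2 × 492 = 246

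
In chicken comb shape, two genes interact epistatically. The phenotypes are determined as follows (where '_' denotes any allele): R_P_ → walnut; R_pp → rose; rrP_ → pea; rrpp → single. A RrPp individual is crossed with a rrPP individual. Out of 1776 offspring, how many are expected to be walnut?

Cross: RrPp × rrPP — consider each gene separately:
R gene: Rr × rr → 2 Rr, 2 rr → 2 R_ : 2 rr (out of 4)
P gene: Pp × PP → 2 PP, 2 Pp → 4 P_ (out of 4)
Genotype classes (out of 4 × 4 = 16): R_P_ = 2×4 = 8; rrP_ = 2×4 = 8
Apply the phenotype rules: R_P_ (8) → walnut; rrP_ (8) → pea
Phenotype counts (out of 16): 8 walnut, 8 pea
walnut: 8 out of 16 → fraction 1/2
Expected count = 1/2 × 1776 = 888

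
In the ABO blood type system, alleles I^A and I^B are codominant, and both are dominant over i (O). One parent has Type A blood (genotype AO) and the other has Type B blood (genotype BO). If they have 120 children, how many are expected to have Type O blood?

Cross: AO × BO
Possible offspring genotypes: 1 AB, 1 AO, 1 BO, 1 OO
Blood type counts: 1 Type AB, 1 Type A, 1 Type B, 1 Type O
Probability of Type O: 1/4
Expected count = 1/4 × 120 = 30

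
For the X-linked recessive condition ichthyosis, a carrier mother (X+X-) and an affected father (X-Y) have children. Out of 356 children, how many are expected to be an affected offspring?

Cross: X+X- × X-Y
Offspring: 1 X+X-, 1 X+Y, 1 X-X-, 1 X-Y
Probability of an affected offspring: 2/4 = 1/2
Expected count = 1/2 × 356 = 178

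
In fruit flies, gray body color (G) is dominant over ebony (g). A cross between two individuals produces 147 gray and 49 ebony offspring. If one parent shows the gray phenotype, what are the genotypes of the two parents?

Observed offspring: 147 gray, 49 ebony
The observed ratio simplifies to 3:1. Ebony (gg) offspring appear, so each parent must contribute one g allele. The parent stated to show gray carries G, so it is Gg. The other parent is then either Gg or gg: Gg × gg would give a 1:1 split, whereas Gg × Gg gives 3:1 — matching the data. So both parents are heterozygous (Gg × Gg).
Parent genotypes: Gg × Gg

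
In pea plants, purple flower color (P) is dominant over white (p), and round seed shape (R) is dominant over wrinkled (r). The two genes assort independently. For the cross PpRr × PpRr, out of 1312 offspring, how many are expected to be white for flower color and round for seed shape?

Dihybrid cross PpRr × PpRr — consider each gene separately:
flower color: Pp × Pp → 1 PP, 2 Pp, 1 pp → 3 P_ : 1 pp (out of 4)
seed shape: Rr × Rr → 1 RR, 2 Rr, 1 rr → 3 R_ : 1 rr (out of 4)
Looking for: white (pp) and round (R_)
P(white) = 1/4, P(round) = 3/4
P(both) = 1/4 × 3/4 = 3/16
Expected count = 3/16 × 1312 = 246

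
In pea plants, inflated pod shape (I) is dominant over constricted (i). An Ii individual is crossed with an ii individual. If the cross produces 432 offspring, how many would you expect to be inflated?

Punnett square for Ii × ii:
Offspring genotypes: 2 Ii, 2 ii
inflated: 2, constricted: 2
inflated: 2 out of 4 → fraction 1/2
Expected count = 1/2 × 432 = 216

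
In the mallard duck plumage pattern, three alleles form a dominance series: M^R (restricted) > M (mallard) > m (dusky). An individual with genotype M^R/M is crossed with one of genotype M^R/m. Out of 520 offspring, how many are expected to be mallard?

Cross: M^R/M × M^R/m
Allele dominance: M^R > M > m
Offspring genotypes: 1 M^R/M^R, 1 M^R/m, 1 M^R/M, 1 M/m
Phenotype counts: 3 restricted, 1 mallard
mallard: 1 out of 4 → fraction 1/4
Expected count = 1/4 × 520 = 130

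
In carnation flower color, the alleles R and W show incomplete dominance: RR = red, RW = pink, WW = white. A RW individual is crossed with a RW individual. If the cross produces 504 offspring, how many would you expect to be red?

Punnett square for RW × RW:
Offspring genotypes: 1 RR, 2 RW, 1 WW
Phenotype counts: 1 red, 2 pink, 1 white
red: 1 out of 4 → fraction 1/4
Expected count = 1/4 × 504 = 126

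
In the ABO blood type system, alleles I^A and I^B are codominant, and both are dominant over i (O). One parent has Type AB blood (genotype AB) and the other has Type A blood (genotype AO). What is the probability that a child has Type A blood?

Cross: AB × AO
Possible offspring genotypes: 1 AA, 1 AO, 1 AB, 1 BO
Blood type counts: 2 Type A, 1 Type AB, 1 Type B
Probability of Type A: 2/4 = 1/2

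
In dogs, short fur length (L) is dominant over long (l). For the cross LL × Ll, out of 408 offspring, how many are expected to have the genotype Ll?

Punnett square for LL × Ll:
Offspring genotypes: 2 LL, 2 Ll
Total offspring: 4
Count with target: 2
Probability: 2/4 = 1/2
Expected count = 1/2 × 408 = 204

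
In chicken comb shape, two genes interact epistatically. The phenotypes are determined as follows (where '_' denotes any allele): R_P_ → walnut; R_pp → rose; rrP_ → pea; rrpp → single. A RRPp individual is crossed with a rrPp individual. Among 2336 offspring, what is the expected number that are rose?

Cross: RRPp × rrPp — consider each gene separately:
R gene: RR × rr → 4 Rr → 4 R_ (out of 4)
P gene: Pp × Pp → 1 PP, 2 Pp, 1 pp → 3 P_ : 1 pp (out of 4)
Genotype classes (out of 4 × 4 = 16): R_P_ = 4×3 = 12; R_pp = 4×1 = 4
Apply the phenotype rules: R_P_ (12) → walnut; R_pp (4) → rose
Phenotype counts (out of 16): 12 walnut, 4 rose
rose: 4 out of 16 → fraction 1/4
Expected count = 1/4 × 2336 = 584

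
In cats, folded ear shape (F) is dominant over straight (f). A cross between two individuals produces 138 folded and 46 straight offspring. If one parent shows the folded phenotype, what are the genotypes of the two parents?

Observed offspring: 138 folded, 46 straight
The observed ratio simplifies to 3:1. Straight (ff) offspring appear, so each parent must contribute one f allele. The parent stated to show folded carries F, so it is Ff. The other parent is then either Ff or ff: Ff × ff would give a 1:1 split, whereas Ff × Ff gives 3:1 — matching the data. So both parents are heterozygous (Ff × Ff).
Parent genotypes: Ff × Ff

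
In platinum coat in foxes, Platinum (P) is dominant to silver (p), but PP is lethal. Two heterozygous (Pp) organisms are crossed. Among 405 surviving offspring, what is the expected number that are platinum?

Cross: Pp × Pp
Punnett square offspring (before lethality): 1 PP, 2 Pp, 1 pp
The PP genotype is lethal (embryos die); surviving offspring: 2 Pp, 1 pp
platinum: 2 out of 3 → fraction 2/3
Expected count = 2/3 × 405 = 270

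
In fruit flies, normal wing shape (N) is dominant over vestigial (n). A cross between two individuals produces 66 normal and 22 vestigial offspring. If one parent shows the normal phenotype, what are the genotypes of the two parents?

Observed offspring: 66 normal, 22 vestigial
The observed ratio simplifies to 3:1. Vestigial (nn) offspring appear, so each parent must contribute one n allele. The parent stated to show normal carries N, so it is Nn. The other parent is then either Nn or nn: Nn × nn would give a 1:1 split, whereas Nn × Nn gives 3:1 — matching the data. So both parents are heterozygous (Nn × Nn).
Parent genotypes: Nn × Nn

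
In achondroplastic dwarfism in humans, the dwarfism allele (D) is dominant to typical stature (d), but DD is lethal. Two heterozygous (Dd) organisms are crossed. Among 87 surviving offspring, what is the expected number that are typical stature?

Cross: Dd × Dd
Punnett square offspring (before lethality): 1 DD, 2 Dd, 1 dd
The DD genotype is lethal (embryos die); surviving offspring: 2 Dd, 1 dd
typical stature: 1 out of 3 → fraction 1/3
Expected count = 1/3 × 87 = 29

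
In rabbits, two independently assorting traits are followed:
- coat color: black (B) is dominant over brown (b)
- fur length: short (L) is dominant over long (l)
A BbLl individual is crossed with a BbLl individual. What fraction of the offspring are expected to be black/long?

Dihybrid cross BbLl × BbLl — consider each gene separately:
coat color: Bb × Bb → 1 BB, 2 Bb, 1 bb → 3 B_ : 1 bb (out of 4)
fur length: Ll × Ll → 1 LL, 2 Ll, 1 ll → 3 L_ : 1 ll (out of 4)
Combine (counts out of 4 × 4 = 16): black/short (B_L_) = 3×3 = 9; black/long (B_ll) = 3×1 = 3; brown/short (bbL_) = 1×3 = 3; brown/long (bbll) = 1×1 = 1
Phenotype counts (out of 16): 9 black/short, 3 black/long, 3 brown/short, 1 brown/long
black/long: 3 out of 16
Probability: 3/16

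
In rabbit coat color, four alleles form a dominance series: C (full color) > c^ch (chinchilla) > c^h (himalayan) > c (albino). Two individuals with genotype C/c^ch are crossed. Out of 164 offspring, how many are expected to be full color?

Cross: C/c^ch × C/c^ch
Allele dominance: C > c^ch > c^h > c
Offspring genotypes: 1 C/C, 2 C/c^ch, 1 c^ch/c^ch
Phenotype counts: 3 full color, 1 chinchilla
full color: 3 out of 4 → fraction 3/4
Expected count = 3/4 × 164 = 123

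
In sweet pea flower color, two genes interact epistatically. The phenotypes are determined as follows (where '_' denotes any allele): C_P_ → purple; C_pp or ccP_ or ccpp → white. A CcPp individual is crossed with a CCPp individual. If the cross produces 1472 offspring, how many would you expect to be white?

Cross: CcPp × CCPp — consider each gene separately:
C gene: Cc × CC → 2 CC, 2 Cc → 4 C_ (out of 4)
P gene: Pp × Pp → 1 PP, 2 Pp, 1 pp → 3 P_ : 1 pp (out of 4)
Genotype classes (out of 4 × 4 = 16): C_P_ = 4×3 = 12; C_pp = 4×1 = 4
Apply the phenotype rules: C_P_ (12) → purple; C_pp (4) → white
Phenotype counts (out of 16): 12 purple, 4 white
white: 4 out of 16 → fraction 1/4
Expected count = 1/4 × 1472 = 368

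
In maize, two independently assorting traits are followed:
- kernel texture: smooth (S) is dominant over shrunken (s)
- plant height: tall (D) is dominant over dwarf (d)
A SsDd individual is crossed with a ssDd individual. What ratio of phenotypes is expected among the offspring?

Dihybrid cross SsDd × ssDd — consider each gene separately:
kernel texture: Ss × ss → 2 Ss, 2 ss → 2 S_ : 2 ss (out of 4)
plant height: Dd × Dd → 1 DD, 2 Dd, 1 dd → 3 D_ : 1 dd (out of 4)
Combine (counts out of 4 × 4 = 16): smooth/tall (S_D_) = 2×3 = 6; smooth/dwarf (S_dd) = 2×1 = 2; shrunken/tall (ssD_) = 2×3 = 6; shrunken/dwarf (ssdd) = 2×1 = 2
Phenotype counts (out of 16): 6 smooth/tall, 2 smooth/dwarf, 6 shrunken/tall, 2 shrunken/dwarf
Ratio: 3 smooth/tall : 1 smooth/dwarf : 3 shrunken/tall : 1 shrunken/dwarf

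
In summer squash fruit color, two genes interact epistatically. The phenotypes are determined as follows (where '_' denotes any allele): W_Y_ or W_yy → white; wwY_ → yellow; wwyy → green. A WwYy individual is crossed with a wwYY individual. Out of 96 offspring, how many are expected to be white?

Cross: WwYy × wwYY — consider each gene separately:
W gene: Ww × ww → 2 Ww, 2 ww → 2 W_ : 2 ww (out of 4)
Y gene: Yy × YY → 2 YY, 2 Yy → 4 Y_ (out of 4)
Genotype classes (out of 4 × 4 = 16): W_Y_ = 2×4 = 8; wwY_ = 2×4 = 8
Apply the phenotype rules: W_Y_ (8) → white; wwY_ (8) → yellow
Phenotype counts (out of 16): 8 white, 8 yellow
white: 8 out of 16 → fraction 1/2
Expected count = 1/2 × 96 = 48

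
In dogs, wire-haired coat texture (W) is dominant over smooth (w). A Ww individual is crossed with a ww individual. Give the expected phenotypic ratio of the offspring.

Punnett square for Ww × ww:
Offspring genotypes: 2 Ww, 2 ww
wire-haired: 2, smooth: 2
Ratio: 1:1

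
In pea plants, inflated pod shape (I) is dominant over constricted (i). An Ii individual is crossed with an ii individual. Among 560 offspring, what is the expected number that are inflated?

Punnett square for Ii × ii:
Offspring genotypes: 2 Ii, 2 ii
inflated: 2, constricted: 2
inflated: 2 out of 4 → fraction 1/2
Expected count = 1/2 × 560 = 280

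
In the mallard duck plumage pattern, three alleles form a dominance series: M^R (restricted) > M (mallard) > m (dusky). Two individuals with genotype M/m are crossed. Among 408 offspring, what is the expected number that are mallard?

Cross: M/m × M/m
Allele dominance: M^R > M > m
Offspring genotypes: 1 M/M, 2 M/m, 1 m/m
Phenotype counts: 3 mallard, 1 dusky
mallard: 3 out of 4 → fraction 3/4
Expected count = 3/4 × 408 = 306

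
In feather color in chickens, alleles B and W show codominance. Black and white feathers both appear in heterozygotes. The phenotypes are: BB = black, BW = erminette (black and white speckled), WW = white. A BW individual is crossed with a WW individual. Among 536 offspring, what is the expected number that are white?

Punnett square for BW × WW:
Offspring genotypes: 2 BW, 2 WW
Phenotype counts: 2 erminette (black and white speckled), 2 white
white: 2 out of 4 → fraction 1/2
Expected count = 1/2 × 536 = 268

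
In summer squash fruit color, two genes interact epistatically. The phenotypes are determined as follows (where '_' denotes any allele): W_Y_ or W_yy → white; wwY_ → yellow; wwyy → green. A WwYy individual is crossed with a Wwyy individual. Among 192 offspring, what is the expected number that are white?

Cross: WwYy × Wwyy — consider each gene separately:
W gene: Ww × Ww → 1 WW, 2 Ww, 1 ww → 3 W_ : 1 ww (out of 4)
Y gene: Yy × yy → 2 Yy, 2 yy → 2 Y_ : 2 yy (out of 4)
Genotype classes (out of 4 × 4 = 16): W_Y_ = 3×2 = 6; W_yy = 3×2 = 6; wwY_ = 1×2 = 2; wwyy = 1×2 = 2
Apply the phenotype rules: W_Y_ (6) + W_yy (6) → white; wwY_ (2) → yellow; wwyy (2) → green
Phenotype counts (out of 16): 12 white, 2 yellow, 2 green
white: 12 out of 16 → fraction 3/4
Expected count = 3/4 × 192 = 144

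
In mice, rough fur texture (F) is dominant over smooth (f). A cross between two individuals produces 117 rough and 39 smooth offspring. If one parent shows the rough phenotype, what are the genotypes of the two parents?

Observed offspring: 117 rough, 39 smooth
The observed ratio simplifies to 3:1. Smooth (ff) offspring appear, so each parent must contribute one f allele. The parent stated to show rough carries F, so it is Ff. The other parent is then either Ff or ff: Ff × ff would give a 1:1 split, whereas Ff × Ff gives 3:1 — matching the data. So both parents are heterozygous (Ff × Ff).
Parent genotypes: Ff × Ff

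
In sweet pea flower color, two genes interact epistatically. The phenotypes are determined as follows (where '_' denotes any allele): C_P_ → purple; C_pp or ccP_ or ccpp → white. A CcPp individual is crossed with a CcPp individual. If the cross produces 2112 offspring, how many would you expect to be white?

Cross: CcPp × CcPp — consider each gene separately:
C gene: Cc × Cc → 1 CC, 2 Cc, 1 cc → 3 C_ : 1 cc (out of 4)
P gene: Pp × Pp → 1 PP, 2 Pp, 1 pp → 3 P_ : 1 pp (out of 4)
Genotype classes (out of 4 × 4 = 16): C_P_ = 3×3 = 9; C_pp = 3×1 = 3; ccP_ = 1×3 = 3; ccpp = 1×1 = 1
Apply the phenotype rules: C_P_ (9) → purple; C_pp (3) + ccP_ (3) + ccpp (1) → white
Phenotype counts (out of 16): 9 purple, 7 white
white: 7 out of 16 → fraction 7/16
Expected count = 7/16 × 2112 = 924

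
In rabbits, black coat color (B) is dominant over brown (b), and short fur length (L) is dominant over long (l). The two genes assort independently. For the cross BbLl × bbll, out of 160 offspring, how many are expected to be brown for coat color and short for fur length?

Dihybrid cross BbLl × bbll — consider each gene separately:
coat color: Bb × bb → 2 Bb, 2 bb → 2 B_ : 2 bb (out of 4)
fur length: Ll × ll → 2 Ll, 2 ll → 2 L_ : 2 ll (out of 4)
Looking for: brown (bb) and short (L_)
P(brown) = 2/4, P(short) = 2/4
P(both) = 2/4 × 2/4 = 4/16 = 1/4
Expected count = 1/4 × 160 = 40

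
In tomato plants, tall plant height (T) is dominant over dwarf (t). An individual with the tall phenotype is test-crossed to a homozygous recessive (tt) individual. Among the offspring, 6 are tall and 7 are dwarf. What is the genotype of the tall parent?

Test cross: ? × tt
Offspring: 6 tall, 7 dwarf — approximately 1:1.
A 1:1 ratio in a test cross indicates the unknown parent is heterozygous (Tt).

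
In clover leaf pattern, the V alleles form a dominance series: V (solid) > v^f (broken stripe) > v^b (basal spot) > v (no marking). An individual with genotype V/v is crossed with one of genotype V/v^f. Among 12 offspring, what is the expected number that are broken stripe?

Cross: V/v × V/v^f
Allele dominance: V > v^f > v^b > v
Offspring genotypes: 1 V/V, 1 V/v^f, 1 V/v, 1 v^f/v
Phenotype counts: 3 solid, 1 broken stripe
broken stripe: 1 out of 4 → fraction 1/4
Expected count = 1/4 × 12 = 3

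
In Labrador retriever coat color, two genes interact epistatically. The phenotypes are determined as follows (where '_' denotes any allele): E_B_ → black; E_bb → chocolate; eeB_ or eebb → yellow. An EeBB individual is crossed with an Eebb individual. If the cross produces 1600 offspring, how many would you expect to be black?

Cross: EeBB × Eebb — consider each gene separately:
E gene: Ee × Ee → 1 EE, 2 Ee, 1 ee → 3 E_ : 1 ee (out of 4)
B gene: BB × bb → 4 Bb → 4 B_ (out of 4)
Genotype classes (out of 4 × 4 = 16): E_B_ = 3×4 = 12; eeB_ = 1×4 = 4
Apply the phenotype rules: E_B_ (12) → black; eeB_ (4) → yellow
Phenotype counts (out of 16): 12 black, 4 yellow
black: 12 out of 16 → fraction 3/4
Expected count = 3/4 × 1600 = 1200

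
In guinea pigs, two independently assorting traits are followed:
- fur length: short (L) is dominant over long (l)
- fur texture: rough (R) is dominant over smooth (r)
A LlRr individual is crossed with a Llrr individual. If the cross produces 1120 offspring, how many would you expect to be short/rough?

Dihybrid cross LlRr × Llrr — consider each gene separately:
fur length: Ll × Ll → 1 LL, 2 Ll, 1 ll → 3 L_ : 1 ll (out of 4)
fur texture: Rr × rr → 2 Rr, 2 rr → 2 R_ : 2 rr (out of 4)
Combine (counts out of 4 × 4 = 16): short/rough (L_R_) = 3×2 = 6; short/smooth (L_rr) = 3×2 = 6; long/rough (llR_) = 1×2 = 2; long/smooth (llrr) = 1×2 = 2
Phenotype counts (out of 16): 6 short/rough, 6 short/smooth, 2 long/rough, 2 long/smooth
short/rough: 6 out of 16 → fraction 3/8
Expected count = 3/8 × 1120 = 420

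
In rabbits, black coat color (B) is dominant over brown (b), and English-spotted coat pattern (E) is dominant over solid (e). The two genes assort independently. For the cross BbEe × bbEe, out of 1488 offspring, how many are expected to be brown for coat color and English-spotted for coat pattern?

Dihybrid cross BbEe × bbEe — consider each gene separately:
coat color: Bb × bb → 2 Bb, 2 bb → 2 B_ : 2 bb (out of 4)
coat pattern: Ee × Ee → 1 EE, 2 Ee, 1 ee → 3 E_ : 1 ee (out of 4)
Looking for: brown (bb) and English-spotted (E_)
P(brown) = 2/4, P(English-spotted) = 3/4
P(both) = 2/4 × 3/4 = 6/16 = 3/8
Expected count = 3/8 × 1488 = 558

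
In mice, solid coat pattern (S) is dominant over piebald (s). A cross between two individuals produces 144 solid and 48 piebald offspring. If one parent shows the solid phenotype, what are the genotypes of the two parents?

Observed offspring: 144 solid, 48 piebald
The observed ratio simplifies to 3:1. Piebald (ss) offspring appear, so each parent must contribute one s allele. The parent stated to show solid carries S, so it is Ss. The other parent is then either Ss or ss: Ss × ss would give a 1:1 split, whereas Ss × Ss gives 3:1 — matching the data. So both parents are heterozygous (Ss × Ss).
Parent genotypes: Ss × Ss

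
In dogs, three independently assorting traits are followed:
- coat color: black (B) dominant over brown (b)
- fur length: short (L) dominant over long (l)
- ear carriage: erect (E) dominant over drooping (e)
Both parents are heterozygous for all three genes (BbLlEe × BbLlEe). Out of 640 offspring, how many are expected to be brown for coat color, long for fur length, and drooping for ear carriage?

Trihybrid cross: BbLlEe × BbLlEe
Each trait segregates independently with a 3:1 phenotypic ratio, so each gene contributes 3/4 (dominant) or 1/4 (recessive).
Target: brown (coat color), long (fur length), drooping (ear carriage)
Probability = product of independent per-trait probabilities
= 1/4 × 1/4 × 1/4 = 1/64
Expected count = 1/64 × 640 = 10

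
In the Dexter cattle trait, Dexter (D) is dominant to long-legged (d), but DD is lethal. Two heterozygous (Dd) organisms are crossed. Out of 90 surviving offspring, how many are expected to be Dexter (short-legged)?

Cross: Dd × Dd
Punnett square offspring (before lethality): 1 DD, 2 Dd, 1 dd
The DD genotype is lethal (embryos die); surviving offspring: 2 Dd, 1 dd
Dexter (short-legged): 2 out of 3 → fraction 2/3
Expected count = 2/3 × 90 = 60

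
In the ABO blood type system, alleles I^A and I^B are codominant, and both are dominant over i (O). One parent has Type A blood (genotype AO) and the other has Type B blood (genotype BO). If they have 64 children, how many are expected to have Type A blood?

Cross: AO × BO
Possible offspring genotypes: 1 AB, 1 AO, 1 BO, 1 OO
Blood type counts: 1 Type AB, 1 Type A, 1 Type B, 1 Type O
Probability of Type A: 1/4
Expected count = 1/4 × 64 = 16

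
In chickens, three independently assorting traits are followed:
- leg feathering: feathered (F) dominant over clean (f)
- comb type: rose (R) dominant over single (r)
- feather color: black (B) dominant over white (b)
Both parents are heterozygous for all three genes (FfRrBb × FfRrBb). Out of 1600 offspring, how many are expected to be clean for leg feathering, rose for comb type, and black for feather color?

Trihybrid cross: FfRrBb × FfRrBb
Each trait segregates independently with a 3:1 phenotypic ratio, so each gene contributes 3/4 (dominant) or 1/4 (recessive).
Target: clean (leg feathering), rose (comb type), black (feather color)
Probability = product of independent per-trait probabilities
= 1/4 × 3/4 × 3/4 = 9/64
Expected count = 9/64 × 1600 = 225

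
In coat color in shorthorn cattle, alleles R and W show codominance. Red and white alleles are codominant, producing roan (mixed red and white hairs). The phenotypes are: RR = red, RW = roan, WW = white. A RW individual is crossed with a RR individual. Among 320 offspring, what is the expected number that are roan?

Punnett square for RW × RR:
Offspring genotypes: 2 RR, 2 RW
Phenotype counts: 2 red, 2 roan
roan: 2 out of 4 → fraction 1/2
Expected count = 1/2 × 320 = 160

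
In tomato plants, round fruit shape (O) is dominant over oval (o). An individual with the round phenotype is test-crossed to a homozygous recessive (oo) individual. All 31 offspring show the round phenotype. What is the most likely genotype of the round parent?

Test cross: ? × oo
All offspring are round.
If the unknown parent were heterozygous (Oo), about half of 31 offspring would be oval; none are. The unknown parent is most likely homozygous dominant (OO).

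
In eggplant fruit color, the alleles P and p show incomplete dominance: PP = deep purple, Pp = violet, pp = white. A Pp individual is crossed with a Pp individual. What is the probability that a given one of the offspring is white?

Punnett square for Pp × Pp:
Offspring genotypes: 1 PP, 2 Pp, 1 pp
Phenotype counts: 1 deep purple, 2 violet, 1 white
white: 1 out of 4
Probability: 1/4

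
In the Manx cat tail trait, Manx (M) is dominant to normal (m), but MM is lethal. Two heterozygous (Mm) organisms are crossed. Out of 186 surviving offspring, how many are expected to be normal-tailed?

Cross: Mm × Mm
Punnett square offspring (before lethality): 1 MM, 2 Mm, 1 mm
The MM genotype is lethal (embryos die); surviving offspring: 2 Mm, 1 mm
normal-tailed: 1 out of 3 → fraction 1/3
Expected count = 1/3 × 186 = 62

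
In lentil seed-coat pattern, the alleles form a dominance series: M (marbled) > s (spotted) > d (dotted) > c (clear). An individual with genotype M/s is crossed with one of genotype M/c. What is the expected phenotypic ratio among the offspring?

Cross: M/s × M/c
Allele dominance: M > s > d > c
Offspring genotypes: 1 M/M, 1 M/c, 1 M/s, 1 s/c
Phenotype counts: 3 marbled, 1 spotted
Ratio: 3 marbled : 1 spotted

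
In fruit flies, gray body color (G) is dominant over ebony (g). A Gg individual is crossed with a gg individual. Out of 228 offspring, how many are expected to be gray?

Punnett square for Gg × gg:
Offspring genotypes: 2 Gg, 2 gg
gray: 2, ebony: 2
gray: 2 out of 4 → fraction 1/2
Expected count = 1/2 × 228 = 114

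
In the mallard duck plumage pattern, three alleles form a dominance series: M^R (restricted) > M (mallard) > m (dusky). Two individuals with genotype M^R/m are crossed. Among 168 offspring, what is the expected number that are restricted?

Cross: M^R/m × M^R/m
Allele dominance: M^R > M > m
Offspring genotypes: 1 M^R/M^R, 2 M^R/m, 1 m/m
Phenotype counts: 3 restricted, 1 dusky
restricted: 3 out of 4 → fraction 3/4
Expected count = 3/4 × 168 = 126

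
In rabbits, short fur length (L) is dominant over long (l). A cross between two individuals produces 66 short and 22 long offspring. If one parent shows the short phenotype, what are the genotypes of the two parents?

Observed offspring: 66 short, 22 long
The observed ratio simplifies to 3:1. Long (ll) offspring appear, so each parent must contribute one l allele. The parent stated to show short carries L, so it is Ll. The other parent is then either Ll or ll: Ll × ll would give a 1:1 split, whereas Ll × Ll gives 3:1 — matching the data. So both parents are heterozygous (Ll × Ll).
Parent genotypes: Ll × Ll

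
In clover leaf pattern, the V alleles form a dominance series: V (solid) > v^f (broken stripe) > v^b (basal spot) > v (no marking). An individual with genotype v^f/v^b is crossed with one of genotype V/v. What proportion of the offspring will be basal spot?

Cross: v^f/v^b × V/v
Allele dominance: V > v^f > v^b > v
Offspring genotypes: 1 V/v^f, 1 v^f/v, 1 V/v^b, 1 v^b/v
Phenotype counts: 2 solid, 1 broken stripe, 1 basal spot
basal spot: 1 out of 4
Probability: 1/4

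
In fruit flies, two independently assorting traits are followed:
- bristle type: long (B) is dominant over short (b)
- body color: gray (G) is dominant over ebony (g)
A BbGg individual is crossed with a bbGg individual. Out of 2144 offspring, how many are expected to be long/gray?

Dihybrid cross BbGg × bbGg — consider each gene separately:
bristle type: Bb × bb → 2 Bb, 2 bb → 2 B_ : 2 bb (out of 4)
body color: Gg × Gg → 1 GG, 2 Gg, 1 gg → 3 G_ : 1 gg (out of 4)
Combine (counts out of 4 × 4 = 16): long/gray (B_G_) = 2×3 = 6; long/ebony (B_gg) = 2×1 = 2; short/gray (bbG_) = 2×3 = 6; short/ebony (bbgg) = 2×1 = 2
Phenotype counts (out of 16): 6 long/gray, 2 long/ebony, 6 short/gray, 2 short/ebony
long/gray: 6 out of 16 → fraction 3/8
Expected count = 3/8 × 2144 = 804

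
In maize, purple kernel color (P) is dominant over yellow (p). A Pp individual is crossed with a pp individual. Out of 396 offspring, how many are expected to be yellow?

Punnett square for Pp × pp:
Offspring genotypes: 2 Pp, 2 pp
purple: 2, yellow: 2
yellow: 2 out of 4 → fraction 1/2
Expected count = 1/2 × 396 = 198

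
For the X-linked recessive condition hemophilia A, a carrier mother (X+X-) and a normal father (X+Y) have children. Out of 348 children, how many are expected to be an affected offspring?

Cross: X+X- × X+Y
Offspring: 1 X+X+, 1 X+Y, 1 X+X-, 1 X-Y
Probability of an affected offspring: 1/4
Expected count = 1/4 × 348 = 87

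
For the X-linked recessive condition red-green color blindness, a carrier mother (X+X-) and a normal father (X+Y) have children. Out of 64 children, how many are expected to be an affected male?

Cross: X+X- × X+Y
Offspring: 1 X+X+, 1 X+Y, 1 X+X-, 1 X-Y
Probability of an affected male: 1/4
Expected count = 1/4 × 64 = 16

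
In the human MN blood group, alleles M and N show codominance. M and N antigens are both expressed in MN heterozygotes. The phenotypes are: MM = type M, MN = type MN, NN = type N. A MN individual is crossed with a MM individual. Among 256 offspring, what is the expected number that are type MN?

Punnett square for MN × MM:
Offspring genotypes: 2 MM, 2 MN
Phenotype counts: 2 type M, 2 type MN
type MN: 2 out of 4 → fraction 1/2
Expected count = 1/2 × 256 = 128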